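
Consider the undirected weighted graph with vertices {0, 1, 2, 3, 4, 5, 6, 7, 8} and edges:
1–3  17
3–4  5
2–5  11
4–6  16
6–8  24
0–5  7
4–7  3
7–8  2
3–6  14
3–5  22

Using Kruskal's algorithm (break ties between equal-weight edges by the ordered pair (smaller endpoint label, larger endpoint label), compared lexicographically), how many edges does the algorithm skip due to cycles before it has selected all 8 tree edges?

Kruskal: consider edges lightest-first.
7–8 (2): add — endpoints in different components.
4–7 (3): add — endpoints in different components.
3–4 (5): add — endpoints in different components.
0–5 (7): add — endpoints in different components.
2–5 (11): add — endpoints in different components.
3–6 (14): add — endpoints in different components.
4–6 (16): skip — 4 and 6 already connected.
1–3 (17): add — endpoints in different components.
3–5 (22): add — endpoints in different components.
Edges rejected before the tree was complete: 1.

1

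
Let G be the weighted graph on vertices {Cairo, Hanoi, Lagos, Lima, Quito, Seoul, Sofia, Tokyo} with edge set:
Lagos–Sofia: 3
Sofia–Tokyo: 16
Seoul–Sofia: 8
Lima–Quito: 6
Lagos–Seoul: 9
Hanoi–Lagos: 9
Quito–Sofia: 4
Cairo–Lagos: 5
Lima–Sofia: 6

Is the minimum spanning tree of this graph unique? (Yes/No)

No

Kruskal's algorithm — process edges by increasing weight (ties by edge label):
Lagos–Sofia (3): add — endpoints in different components.
Quito–Sofia (4): add — endpoints in different components.
Cairo–Lagos (5): add — endpoints in different components.
Lima–Quito (6): add — endpoints in different components.
Lima–Sofia (6): skip — Sofia and Lima already connected.
Seoul–Sofia (8): add — endpoints in different components.
Hanoi–Lagos (9): add — endpoints in different components.
Lagos–Seoul (9): skip — Seoul and Lagos already connected.
Sofia–Tokyo (16): add — endpoints in different components.
Non-tree edge Lima–Sofia has weight 6, equal to the heaviest edge on its tree cycle — swapping gives another MST of the same weight. Not unique.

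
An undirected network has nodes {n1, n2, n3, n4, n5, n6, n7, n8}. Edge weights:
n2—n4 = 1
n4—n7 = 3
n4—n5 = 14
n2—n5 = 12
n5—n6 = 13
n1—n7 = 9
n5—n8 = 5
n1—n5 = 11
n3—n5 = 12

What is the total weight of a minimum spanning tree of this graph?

Kruskal: consider edges lightest-first.
n2—n4 (1): add — endpoints in different components.
n4—n7 (3): add — endpoints in different components.
n5—n8 (5): add — endpoints in different components.
n1—n7 (9): add — endpoints in different components.
n1—n5 (11): add — endpoints in different components.
n2—n5 (12): skip — n2 and n5 already connected.
n3—n5 (12): add — endpoints in different components.
n5—n6 (13): add — endpoints in different components.
MST edges: n2—n4, n4—n7, n5—n8, n1—n7, n1—n5, n3—n5, n5—n6; total weight 1+3+5+9+11+12+13 = 54.

54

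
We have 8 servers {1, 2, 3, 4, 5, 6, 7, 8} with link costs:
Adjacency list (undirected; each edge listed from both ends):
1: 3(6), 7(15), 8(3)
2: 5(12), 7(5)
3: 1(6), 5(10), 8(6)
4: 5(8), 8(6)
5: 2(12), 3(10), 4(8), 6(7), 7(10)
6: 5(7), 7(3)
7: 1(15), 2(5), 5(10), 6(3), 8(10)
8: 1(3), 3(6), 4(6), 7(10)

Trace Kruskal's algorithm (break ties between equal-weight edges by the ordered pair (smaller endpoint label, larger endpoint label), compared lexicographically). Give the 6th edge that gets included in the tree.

5-6

Sort edges by weight, then run Kruskal:
1—8 (3): add — endpoints in different components.
6—7 (3): add — endpoints in different components.
2—7 (5): add — endpoints in different components.
1—3 (6): add — endpoints in different components.
3—8 (6): skip — 3 and 8 already connected.
4—8 (6): add — endpoints in different components.
5—6 (7): add — endpoints in different components.
4—5 (8): add — endpoints in different components.
The 6th edge added is 5—6.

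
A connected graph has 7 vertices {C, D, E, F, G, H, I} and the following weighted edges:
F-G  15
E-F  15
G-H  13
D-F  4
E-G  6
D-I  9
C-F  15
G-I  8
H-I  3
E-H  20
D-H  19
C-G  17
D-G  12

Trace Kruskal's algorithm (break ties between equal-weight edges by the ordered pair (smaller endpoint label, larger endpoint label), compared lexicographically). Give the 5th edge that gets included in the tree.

Kruskal's algorithm — process edges by increasing weight (ties by edge label):
H-I (3): add. Components now {C} {D} {E} {F} {G} {H,I}
D-F (4): add. Components now {C} {D,F} {E} {G} {H,I}
E-G (6): add. Components now {C} {D,F} {E,G} {H,I}
G-I (8): add. Components now {C} {D,F} {E,G,H,I}
D-I (9): add. Components now {C} {D,E,F,G,H,I}
D-G (12): skip — D and G already connected.
G-H (13): skip — G and H already connected.
C-F (15): add. Components now {C,D,E,F,G,H,I}
The 5th edge added is D-I.

D-I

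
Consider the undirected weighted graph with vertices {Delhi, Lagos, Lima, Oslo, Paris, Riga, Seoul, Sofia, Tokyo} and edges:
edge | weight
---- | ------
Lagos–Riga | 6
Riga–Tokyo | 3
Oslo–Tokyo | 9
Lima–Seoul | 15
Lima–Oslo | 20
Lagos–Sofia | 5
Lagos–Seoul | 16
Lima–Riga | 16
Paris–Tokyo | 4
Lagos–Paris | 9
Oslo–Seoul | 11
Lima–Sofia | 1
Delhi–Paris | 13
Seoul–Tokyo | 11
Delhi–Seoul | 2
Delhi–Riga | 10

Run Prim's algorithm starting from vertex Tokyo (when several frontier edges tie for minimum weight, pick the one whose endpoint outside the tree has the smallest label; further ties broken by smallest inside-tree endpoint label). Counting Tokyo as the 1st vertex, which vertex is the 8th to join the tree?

Grow the tree from Tokyo using Prim:
Step 1: cheapest edge leaving the tree is Riga–Tokyo (3); add Riga.
Step 2: cheapest edge leaving the tree is Paris–Tokyo (4); add Paris.
Step 3: cheapest edge leaving the tree is Lagos–Riga (6); add Lagos.
Step 4: cheapest edge leaving the tree is Lagos–Sofia (5); add Sofia.
Step 5: cheapest edge leaving the tree is Lima–Sofia (1); add Lima.
Step 6: cheapest edge leaving the tree is Oslo–Tokyo (9); add Oslo.
Step 7: cheapest edge leaving the tree is Delhi–Riga (10); add Delhi.
Step 8: cheapest edge leaving the tree is Delhi–Seoul (2); add Seoul.
Vertex order: Tokyo, Riga, Paris, Lagos, Sofia, Lima, Oslo, Delhi, Seoul. The 8th vertex is Delhi.

Delhi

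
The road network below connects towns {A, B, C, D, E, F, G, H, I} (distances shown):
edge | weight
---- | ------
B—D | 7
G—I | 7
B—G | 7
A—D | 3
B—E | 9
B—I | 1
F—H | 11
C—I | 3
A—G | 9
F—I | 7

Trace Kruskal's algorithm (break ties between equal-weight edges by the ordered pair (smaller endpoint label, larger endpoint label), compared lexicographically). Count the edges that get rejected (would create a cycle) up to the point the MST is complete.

2

Kruskal's algorithm — process edges by increasing weight (ties by edge label):
B—I (1): add — endpoints in different components.
A—D (3): add — endpoints in different components.
C—I (3): add — endpoints in different components.
B—D (7): add — endpoints in different components.
B—G (7): add — endpoints in different components.
F—I (7): add — endpoints in different components.
G—I (7): skip — G and I already connected.
A—G (9): skip — A and G already connected.
B—E (9): add — endpoints in different components.
F—H (11): add — endpoints in different components.
Edges rejected before the tree was complete: 2.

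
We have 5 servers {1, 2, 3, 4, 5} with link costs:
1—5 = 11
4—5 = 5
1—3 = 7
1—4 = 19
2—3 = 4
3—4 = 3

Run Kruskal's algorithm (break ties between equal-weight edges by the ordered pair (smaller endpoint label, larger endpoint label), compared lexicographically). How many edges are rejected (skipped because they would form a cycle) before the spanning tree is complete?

0

Kruskal: consider edges lightest-first.
3—4 (3): add. Components now {1} {2} {3,4} {5}
2—3 (4): add. Components now {1} {2,3,4} {5}
4—5 (5): add. Components now {1} {2,3,4,5}
1—3 (7): add. Components now {1,2,3,4,5}
Edges rejected before the tree was complete: 0.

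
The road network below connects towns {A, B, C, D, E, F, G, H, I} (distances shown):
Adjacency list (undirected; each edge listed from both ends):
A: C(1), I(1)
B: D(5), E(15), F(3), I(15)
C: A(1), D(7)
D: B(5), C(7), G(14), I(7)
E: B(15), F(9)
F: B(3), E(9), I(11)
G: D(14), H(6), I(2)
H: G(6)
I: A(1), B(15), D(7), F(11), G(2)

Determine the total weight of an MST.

Prim's algorithm from G:
Step 1: cheapest edge leaving the tree is G I (2); add I.
Step 2: cheapest edge leaving the tree is A I (1); add A.
Step 3: cheapest edge leaving the tree is A C (1); add C.
Step 4: cheapest edge leaving the tree is G H (6); add H.
Step 5: cheapest edge leaving the tree is C D (7); add D.
Step 6: cheapest edge leaving the tree is B D (5); add B.
Step 7: cheapest edge leaving the tree is B F (3); add F.
Step 8: cheapest edge leaving the tree is E F (9); add E.
MST edges: G I, A I, A C, G H, C D, B D, B F, E F; total weight 2+1+1+6+7+5+3+9 = 34.

34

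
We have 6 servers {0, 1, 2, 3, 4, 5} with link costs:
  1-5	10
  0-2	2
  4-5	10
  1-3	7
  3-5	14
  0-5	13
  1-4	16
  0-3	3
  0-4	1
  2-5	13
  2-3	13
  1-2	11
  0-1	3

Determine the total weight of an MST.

19

Grow the tree from 4 using Prim:
Step 1: frontier [0-4 1, 4-5 10, 1-4 16] → take 0-4 (1); add 0.
Step 2: frontier [0-2 2, 0-1 3, 0-3 3, 0-5 13, 4-5 10, 1-4 16] → take 0-2 (2); add 2.
Step 3: frontier [0-1 3, 0-3 3, 0-5 13, 1-2 11, 2-3 13, 2-5 13, 4-5 10, 1-4 16] → take 0-1 (3); add 1.
Step 4: frontier [0-3 3, 0-5 13, 1-3 7, 1-5 10, 2-3 13, 2-5 13, 4-5 10] → take 0-3 (3); add 3.
Step 5: frontier [0-5 13, 1-5 10, 2-5 13, 3-5 14, 4-5 10] → take 1-5 (10); add 5.
MST edges: 0-4, 0-2, 0-1, 0-3, 1-5; total weight 1+2+3+3+10 = 19.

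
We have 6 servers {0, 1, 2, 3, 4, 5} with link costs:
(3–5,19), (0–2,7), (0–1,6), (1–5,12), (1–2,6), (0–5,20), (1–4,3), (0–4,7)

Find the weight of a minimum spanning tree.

46

Prim, starting at 4.
Step 1: frontier [1–4 3, 0–4 7] → take 1–4 (3); add 1.
Step 2: frontier [0–1 6, 1–2 6, 1–5 12, 0–4 7] → take 0–1 (6); add 0.
Step 3: frontier [0–2 7, 0–5 20, 1–2 6, 1–5 12] → take 1–2 (6); add 2.
Step 4: frontier [0–5 20, 1–5 12] → take 1–5 (12); add 5.
Step 5: frontier [3–5 19] → take 3–5 (19); add 3.
MST edges: 1–4, 0–1, 1–2, 1–5, 3–5; total weight 3+6+6+12+19 = 46.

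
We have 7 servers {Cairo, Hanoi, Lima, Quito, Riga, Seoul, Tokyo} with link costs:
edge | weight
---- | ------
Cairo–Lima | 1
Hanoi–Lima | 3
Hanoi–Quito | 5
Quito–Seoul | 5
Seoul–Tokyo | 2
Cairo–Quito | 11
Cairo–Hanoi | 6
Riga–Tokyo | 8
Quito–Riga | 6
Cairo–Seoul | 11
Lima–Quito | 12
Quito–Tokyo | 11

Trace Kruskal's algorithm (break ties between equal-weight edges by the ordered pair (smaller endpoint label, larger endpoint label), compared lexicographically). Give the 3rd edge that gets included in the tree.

Kruskal's algorithm — process edges by increasing weight (ties by edge label):
Cairo–Lima (1): add — endpoints in different components.
Seoul–Tokyo (2): add — endpoints in different components.
Hanoi–Lima (3): add — endpoints in different components.
Hanoi–Quito (5): add — endpoints in different components.
Quito–Seoul (5): add — endpoints in different components.
Cairo–Hanoi (6): skip — Hanoi and Cairo already connected.
Quito–Riga (6): add — endpoints in different components.
The 3rd edge added is Hanoi–Lima.

Hanoi-Lima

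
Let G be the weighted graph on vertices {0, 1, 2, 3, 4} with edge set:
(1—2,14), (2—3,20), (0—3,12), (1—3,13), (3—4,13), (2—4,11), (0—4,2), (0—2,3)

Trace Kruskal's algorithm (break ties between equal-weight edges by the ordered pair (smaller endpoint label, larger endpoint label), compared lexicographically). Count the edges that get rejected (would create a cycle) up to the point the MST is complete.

Kruskal: consider edges lightest-first.
0—4 (2): add. Components now {0,4} {1} {2} {3}
0—2 (3): add. Components now {0,2,4} {1} {3}
2—4 (11): skip — 2 and 4 already connected.
0—3 (12): add. Components now {0,2,3,4} {1}
1—3 (13): add. Components now {0,1,2,3,4}
Edges rejected before the tree was complete: 1.

1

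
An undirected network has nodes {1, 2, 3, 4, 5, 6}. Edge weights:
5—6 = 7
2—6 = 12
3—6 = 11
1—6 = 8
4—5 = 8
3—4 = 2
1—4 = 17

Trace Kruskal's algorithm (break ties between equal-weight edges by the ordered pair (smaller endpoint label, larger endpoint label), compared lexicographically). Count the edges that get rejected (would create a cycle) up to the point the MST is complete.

1

Kruskal: consider edges lightest-first.
3—4 (2): add. Components now {1} {2} {3,4} {5} {6}
5—6 (7): add. Components now {1} {2} {3,4} {5,6}
1—6 (8): add. Components now {1,5,6} {2} {3,4}
4—5 (8): add. Components now {1,3,4,5,6} {2}
3—6 (11): skip — 3 and 6 already connected.
2—6 (12): add. Components now {1,2,3,4,5,6}
Edges rejected before the tree was complete: 1.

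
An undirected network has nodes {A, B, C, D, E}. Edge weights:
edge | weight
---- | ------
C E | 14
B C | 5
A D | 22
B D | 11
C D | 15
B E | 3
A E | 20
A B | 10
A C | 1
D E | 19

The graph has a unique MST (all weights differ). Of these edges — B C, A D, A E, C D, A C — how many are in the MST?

2

Kruskal's algorithm — process edges by increasing weight (ties by edge label):
A C (1): add — endpoints in different components.
B E (3): add — endpoints in different components.
B C (5): add — endpoints in different components.
A B (10): skip — A and B already connected.
B D (11): add — endpoints in different components.
MST edge set: {A C, B E, B C, B D}.
Of the listed edges, {B C, A C} are in the MST → 2.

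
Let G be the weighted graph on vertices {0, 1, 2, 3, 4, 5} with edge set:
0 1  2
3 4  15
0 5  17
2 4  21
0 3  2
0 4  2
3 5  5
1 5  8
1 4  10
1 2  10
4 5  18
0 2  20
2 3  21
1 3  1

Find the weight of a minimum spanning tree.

Grow the tree from 0 using Prim:
Step 1: cheapest edge leaving the tree is 0 1 (2); add 1.
Step 2: cheapest edge leaving the tree is 1 3 (1); add 3.
Step 3: cheapest edge leaving the tree is 0 4 (2); add 4.
Step 4: cheapest edge leaving the tree is 3 5 (5); add 5.
Step 5: cheapest edge leaving the tree is 1 2 (10); add 2.
MST edges: 0 1, 1 3, 0 4, 3 5, 1 2; total weight 2+1+2+5+10 = 20.

20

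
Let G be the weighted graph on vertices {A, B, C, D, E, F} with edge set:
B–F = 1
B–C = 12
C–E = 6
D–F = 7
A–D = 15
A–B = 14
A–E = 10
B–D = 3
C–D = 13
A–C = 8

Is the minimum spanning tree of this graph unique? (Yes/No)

Sort edges by weight, then run Kruskal:
B–F (1): add — endpoints in different components.
B–D (3): add — endpoints in different components.
C–E (6): add — endpoints in different components.
D–F (7): skip — D and F already connected.
A–C (8): add — endpoints in different components.
A–E (10): skip — A and E already connected.
B–C (12): add — endpoints in different components.
Every non-tree edge has weight strictly greater than the heaviest edge on the tree path between its endpoints, so the MST is unique.

Yes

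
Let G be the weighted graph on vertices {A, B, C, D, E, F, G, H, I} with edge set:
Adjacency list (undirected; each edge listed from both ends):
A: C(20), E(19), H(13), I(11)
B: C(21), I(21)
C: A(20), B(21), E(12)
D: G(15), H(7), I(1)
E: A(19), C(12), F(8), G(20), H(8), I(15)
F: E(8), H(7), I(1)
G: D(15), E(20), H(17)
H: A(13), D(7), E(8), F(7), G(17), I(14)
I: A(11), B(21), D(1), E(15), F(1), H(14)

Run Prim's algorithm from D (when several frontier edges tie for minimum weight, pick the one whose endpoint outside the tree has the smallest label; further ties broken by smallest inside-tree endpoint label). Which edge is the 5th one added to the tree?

Prim's algorithm from D:
Step 1: cheapest edge leaving the tree is D–I (1); add I.
Step 2: cheapest edge leaving the tree is F–I (1); add F.
Step 3: cheapest edge leaving the tree is D–H (7); add H.
Step 4: cheapest edge leaving the tree is E–F (8); add E.
Step 5: cheapest edge leaving the tree is A–I (11); add A.
Step 6: cheapest edge leaving the tree is C–E (12); add C.
Step 7: cheapest edge leaving the tree is D–G (15); add G.
Step 8: cheapest edge leaving the tree is B–C (21); add B.
The 5th edge added is A–I.

A-I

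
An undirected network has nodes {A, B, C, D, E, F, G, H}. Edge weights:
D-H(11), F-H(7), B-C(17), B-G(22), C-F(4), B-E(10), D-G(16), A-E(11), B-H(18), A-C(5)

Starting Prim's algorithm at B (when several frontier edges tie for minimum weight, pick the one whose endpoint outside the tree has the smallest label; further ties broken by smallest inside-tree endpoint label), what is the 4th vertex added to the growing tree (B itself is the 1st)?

C

Grow the tree from B using Prim:
Step 1: frontier [B-E 10, B-C 17, B-H 18, B-G 22] → take B-E (10); add E.
Step 2: frontier [B-C 17, B-H 18, B-G 22, A-E 11] → take A-E (11); add A.
Step 3: frontier [A-C 5, B-C 17, B-H 18, B-G 22] → take A-C (5); add C.
Step 4: frontier [B-H 18, B-G 22, C-F 4] → take C-F (4); add F.
Step 5: frontier [B-H 18, B-G 22, F-H 7] → take F-H (7); add H.
Step 6: frontier [B-G 22, D-H 11] → take D-H (11); add D.
Step 7: frontier [B-G 22, D-G 16] → take D-G (16); add G.
Vertex order: B, E, A, C, F, H, D, G. The 4th vertex is C.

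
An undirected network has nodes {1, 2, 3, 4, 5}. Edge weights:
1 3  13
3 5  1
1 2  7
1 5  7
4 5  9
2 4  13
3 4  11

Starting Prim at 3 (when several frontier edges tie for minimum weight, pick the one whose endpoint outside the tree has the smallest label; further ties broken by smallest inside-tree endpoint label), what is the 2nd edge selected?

1-5

Prim's algorithm from 3:
Step 1: cheapest edge leaving the tree is 3 5 (1); add 5.
Step 2: cheapest edge leaving the tree is 1 5 (7); add 1.
Step 3: cheapest edge leaving the tree is 1 2 (7); add 2.
Step 4: cheapest edge leaving the tree is 4 5 (9); add 4.
The 2nd edge added is 1 5.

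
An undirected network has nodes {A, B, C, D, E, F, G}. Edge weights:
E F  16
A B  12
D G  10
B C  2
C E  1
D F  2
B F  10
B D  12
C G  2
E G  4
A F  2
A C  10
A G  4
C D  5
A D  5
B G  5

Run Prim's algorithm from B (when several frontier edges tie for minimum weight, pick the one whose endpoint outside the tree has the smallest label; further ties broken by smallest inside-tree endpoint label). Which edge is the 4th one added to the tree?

A-G

Prim's algorithm from B:
Step 1: cheapest edge leaving the tree is B C (2); add C.
Step 2: cheapest edge leaving the tree is C E (1); add E.
Step 3: cheapest edge leaving the tree is C G (2); add G.
Step 4: cheapest edge leaving the tree is A G (4); add A.
Step 5: cheapest edge leaving the tree is A F (2); add F.
Step 6: cheapest edge leaving the tree is D F (2); add D.
The 4th edge added is A G.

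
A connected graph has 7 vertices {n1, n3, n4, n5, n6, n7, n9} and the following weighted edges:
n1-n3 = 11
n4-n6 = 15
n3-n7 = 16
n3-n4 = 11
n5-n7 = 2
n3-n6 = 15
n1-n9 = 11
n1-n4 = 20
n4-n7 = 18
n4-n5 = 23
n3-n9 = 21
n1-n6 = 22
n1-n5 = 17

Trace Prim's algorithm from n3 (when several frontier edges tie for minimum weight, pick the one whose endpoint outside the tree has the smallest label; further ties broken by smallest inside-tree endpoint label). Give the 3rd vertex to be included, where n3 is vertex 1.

n4

Prim, starting at n3.
Step 1: frontier [n1-n3 11, n3-n4 11, n3-n6 15, n3-n7 16, n3-n9 21] → take n1-n3 (11); add n1.
Step 2: frontier [n1-n9 11, n1-n5 17, n1-n4 20, n1-n6 22, n3-n4 11, n3-n6 15, n3-n7 16, n3-n9 21] → take n3-n4 (11); add n4.
Step 3: frontier [n1-n9 11, n1-n5 17, n1-n6 22, n3-n6 15, n3-n7 16, n3-n9 21, n4-n6 15, n4-n7 18, n4-n5 23] → take n1-n9 (11); add n9.
Step 4: frontier [n1-n5 17, n1-n6 22, n3-n6 15, n3-n7 16, n4-n6 15, n4-n7 18, n4-n5 23] → take n3-n6 (15); add n6.
Step 5: frontier [n1-n5 17, n3-n7 16, n4-n7 18, n4-n5 23] → take n3-n7 (16); add n7.
Step 6: frontier [n1-n5 17, n4-n5 23, n5-n7 2] → take n5-n7 (2); add n5.
Vertex order: n3, n1, n4, n9, n6, n7, n5. The 3rd vertex is n4.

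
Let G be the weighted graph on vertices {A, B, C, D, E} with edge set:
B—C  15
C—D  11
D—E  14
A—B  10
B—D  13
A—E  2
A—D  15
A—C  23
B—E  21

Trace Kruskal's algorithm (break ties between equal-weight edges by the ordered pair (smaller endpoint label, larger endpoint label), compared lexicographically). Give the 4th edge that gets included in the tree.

Kruskal: consider edges lightest-first.
A—E (2): add. Components now {A,E} {B} {C} {D}
A—B (10): add. Components now {A,B,E} {C} {D}
C—D (11): add. Components now {A,B,E} {C,D}
B—D (13): add. Components now {A,B,C,D,E}
The 4th edge added is B—D.

B-D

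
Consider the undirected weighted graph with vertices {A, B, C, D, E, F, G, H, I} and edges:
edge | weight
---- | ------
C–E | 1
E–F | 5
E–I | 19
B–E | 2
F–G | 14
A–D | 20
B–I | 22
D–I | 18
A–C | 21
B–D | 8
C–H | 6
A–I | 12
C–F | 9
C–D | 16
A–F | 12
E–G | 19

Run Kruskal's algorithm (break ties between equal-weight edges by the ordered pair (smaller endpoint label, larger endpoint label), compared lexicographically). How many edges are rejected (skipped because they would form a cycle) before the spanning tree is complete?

Kruskal's algorithm — process edges by increasing weight (ties by edge label):
C–E (1): add — endpoints in different components.
B–E (2): add — endpoints in different components.
E–F (5): add — endpoints in different components.
C–H (6): add — endpoints in different components.
B–D (8): add — endpoints in different components.
C–F (9): skip — C and F already connected.
A–F (12): add — endpoints in different components.
A–I (12): add — endpoints in different components.
F–G (14): add — endpoints in different components.
Edges rejected before the tree was complete: 1.

1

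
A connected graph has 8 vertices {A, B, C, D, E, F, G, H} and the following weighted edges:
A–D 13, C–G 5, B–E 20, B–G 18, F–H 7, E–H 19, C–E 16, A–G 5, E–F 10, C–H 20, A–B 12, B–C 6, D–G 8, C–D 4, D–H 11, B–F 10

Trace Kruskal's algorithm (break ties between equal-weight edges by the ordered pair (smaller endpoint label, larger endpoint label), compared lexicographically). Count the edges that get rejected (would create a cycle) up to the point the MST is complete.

Kruskal's algorithm — process edges by increasing weight (ties by edge label):
C–D (4): add — endpoints in different components.
A–G (5): add — endpoints in different components.
C–G (5): add — endpoints in different components.
B–C (6): add — endpoints in different components.
F–H (7): add — endpoints in different components.
D–G (8): skip — D and G already connected.
B–F (10): add — endpoints in different components.
E–F (10): add — endpoints in different components.
Edges rejected before the tree was complete: 1.

1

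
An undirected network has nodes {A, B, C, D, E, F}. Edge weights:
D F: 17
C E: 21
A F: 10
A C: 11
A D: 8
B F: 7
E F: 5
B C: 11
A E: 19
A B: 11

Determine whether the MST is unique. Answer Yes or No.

Kruskal's algorithm — process edges by increasing weight (ties by edge label):
E F (5): add — endpoints in different components.
B F (7): add — endpoints in different components.
A D (8): add — endpoints in different components.
A F (10): add — endpoints in different components.
A B (11): skip — A and B already connected.
A C (11): add — endpoints in different components.
Non-tree edge B C has weight 11, equal to the heaviest edge on its tree cycle — swapping gives another MST of the same weight. Not unique.

No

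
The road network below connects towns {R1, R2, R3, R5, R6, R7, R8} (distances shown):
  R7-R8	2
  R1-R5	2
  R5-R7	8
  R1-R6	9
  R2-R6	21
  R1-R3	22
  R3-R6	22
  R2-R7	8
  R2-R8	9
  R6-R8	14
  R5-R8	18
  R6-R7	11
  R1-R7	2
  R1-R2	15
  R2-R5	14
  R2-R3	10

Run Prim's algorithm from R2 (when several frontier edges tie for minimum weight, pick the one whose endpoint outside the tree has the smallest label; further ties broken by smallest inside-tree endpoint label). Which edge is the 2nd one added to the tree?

Grow the tree from R2 using Prim:
Step 1: cheapest edge leaving the tree is R2-R7 (8); add R7.
Step 2: cheapest edge leaving the tree is R1-R7 (2); add R1.
Step 3: cheapest edge leaving the tree is R1-R5 (2); add R5.
Step 4: cheapest edge leaving the tree is R7-R8 (2); add R8.
Step 5: cheapest edge leaving the tree is R1-R6 (9); add R6.
Step 6: cheapest edge leaving the tree is R2-R3 (10); add R3.
The 2nd edge added is R1-R7.

R1-R7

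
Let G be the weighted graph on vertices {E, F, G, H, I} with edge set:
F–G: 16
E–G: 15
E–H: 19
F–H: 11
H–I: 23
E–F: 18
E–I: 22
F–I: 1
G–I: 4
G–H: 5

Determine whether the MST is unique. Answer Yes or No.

Sort edges by weight, then run Kruskal:
F–I (1): add — endpoints in different components.
G–I (4): add — endpoints in different components.
G–H (5): add — endpoints in different components.
F–H (11): skip — F and H already connected.
E–G (15): add — endpoints in different components.
Every non-tree edge has weight strictly greater than the heaviest edge on the tree path between its endpoints, so the MST is unique.

Yes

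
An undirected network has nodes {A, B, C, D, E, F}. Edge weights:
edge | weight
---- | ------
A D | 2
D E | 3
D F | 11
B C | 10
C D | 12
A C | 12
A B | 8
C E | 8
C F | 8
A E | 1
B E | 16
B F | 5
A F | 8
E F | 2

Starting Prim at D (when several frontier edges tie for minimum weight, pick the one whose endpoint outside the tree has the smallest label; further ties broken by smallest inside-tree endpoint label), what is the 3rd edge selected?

E-F

Prim, starting at D.
Step 1: cheapest edge leaving the tree is A D (2); add A.
Step 2: cheapest edge leaving the tree is A E (1); add E.
Step 3: cheapest edge leaving the tree is E F (2); add F.
Step 4: cheapest edge leaving the tree is B F (5); add B.
Step 5: cheapest edge leaving the tree is C E (8); add C.
The 3rd edge added is E F.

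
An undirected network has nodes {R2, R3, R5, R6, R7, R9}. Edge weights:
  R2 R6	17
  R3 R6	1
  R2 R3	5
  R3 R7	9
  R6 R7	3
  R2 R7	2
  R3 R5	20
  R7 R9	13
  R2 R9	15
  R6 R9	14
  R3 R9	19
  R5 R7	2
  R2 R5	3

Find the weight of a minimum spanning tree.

Kruskal's algorithm — process edges by increasing weight (ties by edge label):
R3 R6 (1): add. Components now {R5} {R3,R6} {R9} {R2} {R7}
R2 R7 (2): add. Components now {R5} {R3,R6} {R9} {R2,R7}
R5 R7 (2): add. Components now {R2,R5,R7} {R3,R6} {R9}
R2 R5 (3): skip — R5 and R2 already connected.
R6 R7 (3): add. Components now {R2,R3,R5,R6,R7} {R9}
R2 R3 (5): skip — R2 and R3 already connected.
R3 R7 (9): skip — R7 and R3 already connected.
R7 R9 (13): add. Components now {R2,R3,R5,R6,R7,R9}
MST edges: R3 R6, R2 R7, R5 R7, R6 R7, R7 R9; total weight 1+2+2+3+13 = 21.

21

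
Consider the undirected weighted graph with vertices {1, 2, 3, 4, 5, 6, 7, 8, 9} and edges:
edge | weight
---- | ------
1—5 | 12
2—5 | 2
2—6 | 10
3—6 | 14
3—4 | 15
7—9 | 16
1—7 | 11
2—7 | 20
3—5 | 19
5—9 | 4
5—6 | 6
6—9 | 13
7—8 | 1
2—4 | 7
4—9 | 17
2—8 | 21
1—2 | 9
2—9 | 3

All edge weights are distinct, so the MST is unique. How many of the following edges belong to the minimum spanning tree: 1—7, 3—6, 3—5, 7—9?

2

Sort edges by weight, then run Kruskal:
7—8 (1): add — endpoints in different components.
2—5 (2): add — endpoints in different components.
2—9 (3): add — endpoints in different components.
5—9 (4): skip — 5 and 9 already connected.
5—6 (6): add — endpoints in different components.
2—4 (7): add — endpoints in different components.
1—2 (9): add — endpoints in different components.
2—6 (10): skip — 2 and 6 already connected.
1—7 (11): add — endpoints in different components.
1—5 (12): skip — 1 and 5 already connected.
6—9 (13): skip — 6 and 9 already connected.
3—6 (14): add — endpoints in different components.
MST edge set: {7—8, 2—5, 2—9, 5—6, 2—4, 1—2, 1—7, 3—6}.
Of the listed edges, {1—7, 3—6} are in the MST → 2.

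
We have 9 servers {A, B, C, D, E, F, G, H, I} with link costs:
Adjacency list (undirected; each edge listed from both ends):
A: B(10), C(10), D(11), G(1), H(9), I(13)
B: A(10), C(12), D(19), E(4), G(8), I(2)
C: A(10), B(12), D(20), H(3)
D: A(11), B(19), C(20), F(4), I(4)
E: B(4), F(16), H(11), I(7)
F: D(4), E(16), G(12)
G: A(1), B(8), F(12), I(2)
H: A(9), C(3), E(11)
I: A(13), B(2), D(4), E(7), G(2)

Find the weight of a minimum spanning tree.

29

Kruskal's algorithm — process edges by increasing weight (ties by edge label):
A—G (1): add — endpoints in different components.
B—I (2): add — endpoints in different components.
G—I (2): add — endpoints in different components.
C—H (3): add — endpoints in different components.
B—E (4): add — endpoints in different components.
D—F (4): add — endpoints in different components.
D—I (4): add — endpoints in different components.
E—I (7): skip — E and I already connected.
B—G (8): skip — B and G already connected.
A—H (9): add — endpoints in different components.
MST edges: A—G, B—I, G—I, C—H, B—E, D—F, D—I, A—H; total weight 1+2+2+3+4+4+4+9 = 29.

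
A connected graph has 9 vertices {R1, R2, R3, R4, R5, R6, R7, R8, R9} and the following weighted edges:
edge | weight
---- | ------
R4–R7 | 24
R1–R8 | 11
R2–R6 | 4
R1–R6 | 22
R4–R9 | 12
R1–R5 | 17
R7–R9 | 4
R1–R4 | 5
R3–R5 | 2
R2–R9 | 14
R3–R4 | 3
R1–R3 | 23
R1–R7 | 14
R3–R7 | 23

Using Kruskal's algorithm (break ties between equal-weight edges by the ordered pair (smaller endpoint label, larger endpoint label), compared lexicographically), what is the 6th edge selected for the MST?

R1-R8

Kruskal's algorithm — process edges by increasing weight (ties by edge label):
R3–R5 (2): add — endpoints in different components.
R3–R4 (3): add — endpoints in different components.
R2–R6 (4): add — endpoints in different components.
R7–R9 (4): add — endpoints in different components.
R1–R4 (5): add — endpoints in different components.
R1–R8 (11): add — endpoints in different components.
R4–R9 (12): add — endpoints in different components.
R1–R7 (14): skip — R7 and R1 already connected.
R2–R9 (14): add — endpoints in different components.
The 6th edge added is R1–R8.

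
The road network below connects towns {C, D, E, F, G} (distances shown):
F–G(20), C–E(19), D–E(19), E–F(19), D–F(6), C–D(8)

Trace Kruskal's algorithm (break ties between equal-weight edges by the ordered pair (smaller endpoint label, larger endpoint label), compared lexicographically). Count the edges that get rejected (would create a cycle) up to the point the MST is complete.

2

Sort edges by weight, then run Kruskal:
D–F (6): add. Components now {C} {D,F} {E} {G}
C–D (8): add. Components now {C,D,F} {E} {G}
C–E (19): add. Components now {C,D,E,F} {G}
D–E (19): skip — D and E already connected.
E–F (19): skip — E and F already connected.
F–G (20): add. Components now {C,D,E,F,G}
Edges rejected before the tree was complete: 2.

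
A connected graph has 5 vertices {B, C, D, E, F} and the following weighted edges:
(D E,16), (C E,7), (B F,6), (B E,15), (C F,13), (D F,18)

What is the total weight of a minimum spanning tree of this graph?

42

Grow the tree from F using Prim:
Step 1: frontier [B F 6, C F 13, D F 18] → take B F (6); add B.
Step 2: frontier [B E 15, C F 13, D F 18] → take C F (13); add C.
Step 3: frontier [B E 15, C E 7, D F 18] → take C E (7); add E.
Step 4: frontier [D E 16, D F 18] → take D E (16); add D.
MST edges: B F, C F, C E, D E; total weight 6+13+7+16 = 42.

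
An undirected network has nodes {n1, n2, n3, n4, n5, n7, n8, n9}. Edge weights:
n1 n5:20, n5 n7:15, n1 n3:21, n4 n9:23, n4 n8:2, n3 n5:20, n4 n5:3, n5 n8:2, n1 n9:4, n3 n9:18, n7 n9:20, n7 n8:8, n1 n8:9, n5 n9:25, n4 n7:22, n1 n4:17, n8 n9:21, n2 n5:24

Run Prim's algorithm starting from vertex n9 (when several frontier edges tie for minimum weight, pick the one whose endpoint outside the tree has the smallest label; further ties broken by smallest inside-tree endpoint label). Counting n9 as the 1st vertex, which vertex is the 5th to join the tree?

Prim's algorithm from n9:
Step 1: cheapest edge leaving the tree is n1 n9 (4); add n1.
Step 2: cheapest edge leaving the tree is n1 n8 (9); add n8.
Step 3: cheapest edge leaving the tree is n4 n8 (2); add n4.
Step 4: cheapest edge leaving the tree is n5 n8 (2); add n5.
Step 5: cheapest edge leaving the tree is n7 n8 (8); add n7.
Step 6: cheapest edge leaving the tree is n3 n9 (18); add n3.
Step 7: cheapest edge leaving the tree is n2 n5 (24); add n2.
Vertex order: n9, n1, n8, n4, n5, n7, n3, n2. The 5th vertex is n5.

n5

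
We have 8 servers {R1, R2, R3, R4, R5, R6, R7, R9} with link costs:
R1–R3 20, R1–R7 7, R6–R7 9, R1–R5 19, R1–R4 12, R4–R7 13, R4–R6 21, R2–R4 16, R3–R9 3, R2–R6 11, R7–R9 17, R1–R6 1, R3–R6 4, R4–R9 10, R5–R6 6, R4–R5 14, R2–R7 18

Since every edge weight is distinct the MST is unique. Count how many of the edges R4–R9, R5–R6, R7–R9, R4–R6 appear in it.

Kruskal's algorithm — process edges by increasing weight (ties by edge label):
R1–R6 (1): add — endpoints in different components.
R3–R9 (3): add — endpoints in different components.
R3–R6 (4): add — endpoints in different components.
R5–R6 (6): add — endpoints in different components.
R1–R7 (7): add — endpoints in different components.
R6–R7 (9): skip — R7 and R6 already connected.
R4–R9 (10): add — endpoints in different components.
R2–R6 (11): add — endpoints in different components.
MST edge set: {R1–R6, R3–R9, R3–R6, R5–R6, R1–R7, R4–R9, R2–R6}.
Of the listed edges, {R4–R9, R5–R6} are in the MST → 2.

2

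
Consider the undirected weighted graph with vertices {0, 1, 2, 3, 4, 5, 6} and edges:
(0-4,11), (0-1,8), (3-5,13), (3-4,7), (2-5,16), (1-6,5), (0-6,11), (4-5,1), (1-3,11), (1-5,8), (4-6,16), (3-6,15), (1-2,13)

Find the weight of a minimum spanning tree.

42

Prim's algorithm from 0:
Step 1: cheapest edge leaving the tree is 0-1 (8); add 1.
Step 2: cheapest edge leaving the tree is 1-6 (5); add 6.
Step 3: cheapest edge leaving the tree is 1-5 (8); add 5.
Step 4: cheapest edge leaving the tree is 4-5 (1); add 4.
Step 5: cheapest edge leaving the tree is 3-4 (7); add 3.
Step 6: cheapest edge leaving the tree is 1-2 (13); add 2.
MST edges: 0-1, 1-6, 1-5, 4-5, 3-4, 1-2; total weight 8+5+8+1+7+13 = 42.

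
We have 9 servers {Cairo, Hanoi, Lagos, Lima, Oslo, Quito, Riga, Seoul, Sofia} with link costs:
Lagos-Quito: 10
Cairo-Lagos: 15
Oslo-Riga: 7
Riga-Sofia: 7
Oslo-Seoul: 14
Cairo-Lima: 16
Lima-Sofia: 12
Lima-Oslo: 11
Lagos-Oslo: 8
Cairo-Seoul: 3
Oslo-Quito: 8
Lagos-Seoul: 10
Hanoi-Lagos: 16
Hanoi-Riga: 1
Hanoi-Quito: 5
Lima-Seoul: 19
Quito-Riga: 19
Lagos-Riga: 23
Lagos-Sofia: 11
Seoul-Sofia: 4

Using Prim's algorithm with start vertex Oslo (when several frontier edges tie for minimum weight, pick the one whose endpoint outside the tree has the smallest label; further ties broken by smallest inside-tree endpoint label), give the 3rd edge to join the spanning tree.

Hanoi-Quito

Prim, starting at Oslo.
Step 1: cheapest edge leaving the tree is Oslo-Riga (7); add Riga.
Step 2: cheapest edge leaving the tree is Hanoi-Riga (1); add Hanoi.
Step 3: cheapest edge leaving the tree is Hanoi-Quito (5); add Quito.
Step 4: cheapest edge leaving the tree is Riga-Sofia (7); add Sofia.
Step 5: cheapest edge leaving the tree is Seoul-Sofia (4); add Seoul.
Step 6: cheapest edge leaving the tree is Cairo-Seoul (3); add Cairo.
Step 7: cheapest edge leaving the tree is Lagos-Oslo (8); add Lagos.
Step 8: cheapest edge leaving the tree is Lima-Oslo (11); add Lima.
The 3rd edge added is Hanoi-Quito.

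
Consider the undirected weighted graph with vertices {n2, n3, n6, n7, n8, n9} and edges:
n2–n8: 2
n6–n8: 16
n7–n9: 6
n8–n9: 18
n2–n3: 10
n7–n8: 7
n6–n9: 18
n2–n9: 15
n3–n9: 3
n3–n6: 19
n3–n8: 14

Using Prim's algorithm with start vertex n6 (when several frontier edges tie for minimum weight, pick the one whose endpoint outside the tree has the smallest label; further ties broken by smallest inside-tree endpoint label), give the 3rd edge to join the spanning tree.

Prim, starting at n6.
Step 1: frontier [n6–n8 16, n6–n9 18, n3–n6 19] → take n6–n8 (16); add n8.
Step 2: frontier [n6–n9 18, n3–n6 19, n2–n8 2, n7–n8 7, n3–n8 14, n8–n9 18] → take n2–n8 (2); add n2.
Step 3: frontier [n2–n3 10, n2–n9 15, n6–n9 18, n3–n6 19, n7–n8 7, n3–n8 14, n8–n9 18] → take n7–n8 (7); add n7.
Step 4: frontier [n2–n3 10, n2–n9 15, n6–n9 18, n3–n6 19, n7–n9 6, n3–n8 14, n8–n9 18] → take n7–n9 (6); add n9.
Step 5: frontier [n2–n3 10, n3–n6 19, n3–n8 14, n3–n9 3] → take n3–n9 (3); add n3.
The 3rd edge added is n7–n8.

n7-n8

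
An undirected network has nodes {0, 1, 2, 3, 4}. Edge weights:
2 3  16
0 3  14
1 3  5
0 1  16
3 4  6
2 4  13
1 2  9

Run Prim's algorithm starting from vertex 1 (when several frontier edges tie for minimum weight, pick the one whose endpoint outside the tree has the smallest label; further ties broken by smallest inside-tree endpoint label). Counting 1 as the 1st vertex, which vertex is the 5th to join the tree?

0

Prim, starting at 1.
Step 1: cheapest edge leaving the tree is 1 3 (5); add 3.
Step 2: cheapest edge leaving the tree is 3 4 (6); add 4.
Step 3: cheapest edge leaving the tree is 1 2 (9); add 2.
Step 4: cheapest edge leaving the tree is 0 3 (14); add 0.
Vertex order: 1, 3, 4, 2, 0. The 5th vertex is 0.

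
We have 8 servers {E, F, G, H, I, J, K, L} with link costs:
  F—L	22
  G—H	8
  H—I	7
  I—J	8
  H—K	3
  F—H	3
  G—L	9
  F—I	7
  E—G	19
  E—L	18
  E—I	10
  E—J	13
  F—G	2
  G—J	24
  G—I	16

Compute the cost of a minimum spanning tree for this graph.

Kruskal's algorithm — process edges by increasing weight (ties by edge label):
F—G (2): add — endpoints in different components.
F—H (3): add — endpoints in different components.
H—K (3): add — endpoints in different components.
F—I (7): add — endpoints in different components.
H—I (7): skip — H and I already connected.
G—H (8): skip — G and H already connected.
I—J (8): add — endpoints in different components.
G—L (9): add — endpoints in different components.
E—I (10): add — endpoints in different components.
MST edges: F—G, F—H, H—K, F—I, I—J, G—L, E—I; total weight 2+3+3+7+8+9+10 = 42.

42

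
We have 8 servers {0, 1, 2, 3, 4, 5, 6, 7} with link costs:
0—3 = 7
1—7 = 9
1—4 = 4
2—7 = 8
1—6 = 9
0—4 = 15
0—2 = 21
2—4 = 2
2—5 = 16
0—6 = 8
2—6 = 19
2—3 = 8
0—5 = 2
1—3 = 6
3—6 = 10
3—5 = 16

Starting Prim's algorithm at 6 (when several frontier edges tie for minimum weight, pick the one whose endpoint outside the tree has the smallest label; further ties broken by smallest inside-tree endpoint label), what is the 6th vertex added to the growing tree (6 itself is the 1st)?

4

Prim, starting at 6.
Step 1: cheapest edge leaving the tree is 0—6 (8); add 0.
Step 2: cheapest edge leaving the tree is 0—5 (2); add 5.
Step 3: cheapest edge leaving the tree is 0—3 (7); add 3.
Step 4: cheapest edge leaving the tree is 1—3 (6); add 1.
Step 5: cheapest edge leaving the tree is 1—4 (4); add 4.
Step 6: cheapest edge leaving the tree is 2—4 (2); add 2.
Step 7: cheapest edge leaving the tree is 2—7 (8); add 7.
Vertex order: 6, 0, 5, 3, 1, 4, 2, 7. The 6th vertex is 4.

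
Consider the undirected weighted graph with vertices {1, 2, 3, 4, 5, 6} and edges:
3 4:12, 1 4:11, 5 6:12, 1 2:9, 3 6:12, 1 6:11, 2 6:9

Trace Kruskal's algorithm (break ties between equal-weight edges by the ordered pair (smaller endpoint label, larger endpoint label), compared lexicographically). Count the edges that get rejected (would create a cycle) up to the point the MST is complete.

2

Sort edges by weight, then run Kruskal:
1 2 (9): add. Components now {1,2} {3} {4} {5} {6}
2 6 (9): add. Components now {1,2,6} {3} {4} {5}
1 4 (11): add. Components now {1,2,4,6} {3} {5}
1 6 (11): skip — 1 and 6 already connected.
3 4 (12): add. Components now {1,2,3,4,6} {5}
3 6 (12): skip — 3 and 6 already connected.
5 6 (12): add. Components now {1,2,3,4,5,6}
Edges rejected before the tree was complete: 2.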